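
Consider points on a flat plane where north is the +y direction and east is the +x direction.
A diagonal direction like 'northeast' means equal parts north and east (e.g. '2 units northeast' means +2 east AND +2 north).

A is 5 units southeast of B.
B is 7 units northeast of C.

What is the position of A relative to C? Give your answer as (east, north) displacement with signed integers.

Place C at the origin (east=0, north=0).
  B is 7 units northeast of C: delta (east=+7, north=+7); B at (east=7, north=7).
  A is 5 units southeast of B: delta (east=+5, north=-5); A at (east=12, north=2).
Therefore A relative to C: (east=12, north=2).

Answer: A is at (east=12, north=2) relative to C.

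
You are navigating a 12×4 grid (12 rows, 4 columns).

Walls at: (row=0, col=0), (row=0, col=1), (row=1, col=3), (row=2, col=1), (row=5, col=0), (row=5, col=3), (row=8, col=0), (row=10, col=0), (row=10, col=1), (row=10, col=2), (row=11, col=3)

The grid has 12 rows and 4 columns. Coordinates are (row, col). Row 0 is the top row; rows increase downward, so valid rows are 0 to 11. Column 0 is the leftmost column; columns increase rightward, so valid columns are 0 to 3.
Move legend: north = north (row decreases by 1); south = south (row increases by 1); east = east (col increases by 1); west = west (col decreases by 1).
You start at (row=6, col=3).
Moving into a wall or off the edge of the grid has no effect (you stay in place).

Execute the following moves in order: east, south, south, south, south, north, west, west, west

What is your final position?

Start: (row=6, col=3)
  east (east): blocked, stay at (row=6, col=3)
  south (south): (row=6, col=3) -> (row=7, col=3)
  south (south): (row=7, col=3) -> (row=8, col=3)
  south (south): (row=8, col=3) -> (row=9, col=3)
  south (south): (row=9, col=3) -> (row=10, col=3)
  north (north): (row=10, col=3) -> (row=9, col=3)
  west (west): (row=9, col=3) -> (row=9, col=2)
  west (west): (row=9, col=2) -> (row=9, col=1)
  west (west): (row=9, col=1) -> (row=9, col=0)
Final: (row=9, col=0)

Answer: Final position: (row=9, col=0)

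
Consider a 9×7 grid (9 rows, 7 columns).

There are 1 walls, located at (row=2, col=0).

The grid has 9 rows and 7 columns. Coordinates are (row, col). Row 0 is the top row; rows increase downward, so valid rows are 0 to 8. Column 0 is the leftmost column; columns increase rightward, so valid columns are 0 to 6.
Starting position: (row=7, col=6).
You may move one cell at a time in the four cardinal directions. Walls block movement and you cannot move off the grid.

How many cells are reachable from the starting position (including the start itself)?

BFS flood-fill from (row=7, col=6):
  Distance 0: (row=7, col=6)
  Distance 1: (row=6, col=6), (row=7, col=5), (row=8, col=6)
  Distance 2: (row=5, col=6), (row=6, col=5), (row=7, col=4), (row=8, col=5)
  Distance 3: (row=4, col=6), (row=5, col=5), (row=6, col=4), (row=7, col=3), (row=8, col=4)
  Distance 4: (row=3, col=6), (row=4, col=5), (row=5, col=4), (row=6, col=3), (row=7, col=2), (row=8, col=3)
  Distance 5: (row=2, col=6), (row=3, col=5), (row=4, col=4), (row=5, col=3), (row=6, col=2), (row=7, col=1), (row=8, col=2)
  Distance 6: (row=1, col=6), (row=2, col=5), (row=3, col=4), (row=4, col=3), (row=5, col=2), (row=6, col=1), (row=7, col=0), (row=8, col=1)
  Distance 7: (row=0, col=6), (row=1, col=5), (row=2, col=4), (row=3, col=3), (row=4, col=2), (row=5, col=1), (row=6, col=0), (row=8, col=0)
  Distance 8: (row=0, col=5), (row=1, col=4), (row=2, col=3), (row=3, col=2), (row=4, col=1), (row=5, col=0)
  Distance 9: (row=0, col=4), (row=1, col=3), (row=2, col=2), (row=3, col=1), (row=4, col=0)
  Distance 10: (row=0, col=3), (row=1, col=2), (row=2, col=1), (row=3, col=0)
  Distance 11: (row=0, col=2), (row=1, col=1)
  Distance 12: (row=0, col=1), (row=1, col=0)
  Distance 13: (row=0, col=0)
Total reachable: 62 (grid has 62 open cells total)

Answer: Reachable cells: 62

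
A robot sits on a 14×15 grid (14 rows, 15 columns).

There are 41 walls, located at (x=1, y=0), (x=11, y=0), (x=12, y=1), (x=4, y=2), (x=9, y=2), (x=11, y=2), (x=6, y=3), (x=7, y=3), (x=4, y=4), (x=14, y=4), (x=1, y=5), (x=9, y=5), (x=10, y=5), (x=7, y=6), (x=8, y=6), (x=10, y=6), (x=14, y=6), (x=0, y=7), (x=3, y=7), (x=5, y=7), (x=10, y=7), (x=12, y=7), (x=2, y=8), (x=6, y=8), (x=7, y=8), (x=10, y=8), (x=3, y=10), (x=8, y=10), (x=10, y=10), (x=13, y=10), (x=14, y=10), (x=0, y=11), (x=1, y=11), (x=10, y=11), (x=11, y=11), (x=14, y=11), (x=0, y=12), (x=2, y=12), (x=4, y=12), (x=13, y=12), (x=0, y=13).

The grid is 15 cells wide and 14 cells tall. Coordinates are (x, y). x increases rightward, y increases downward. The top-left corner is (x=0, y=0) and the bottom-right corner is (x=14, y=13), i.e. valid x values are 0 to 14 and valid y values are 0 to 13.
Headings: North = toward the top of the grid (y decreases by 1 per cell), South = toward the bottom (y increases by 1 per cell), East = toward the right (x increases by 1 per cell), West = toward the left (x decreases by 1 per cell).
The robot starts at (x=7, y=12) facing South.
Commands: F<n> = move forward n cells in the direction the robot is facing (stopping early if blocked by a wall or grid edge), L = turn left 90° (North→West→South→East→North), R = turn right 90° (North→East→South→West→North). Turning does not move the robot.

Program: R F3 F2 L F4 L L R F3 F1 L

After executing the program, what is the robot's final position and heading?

Start: (x=7, y=12), facing South
  R: turn right, now facing West
  F3: move forward 2/3 (blocked), now at (x=5, y=12)
  F2: move forward 0/2 (blocked), now at (x=5, y=12)
  L: turn left, now facing South
  F4: move forward 1/4 (blocked), now at (x=5, y=13)
  L: turn left, now facing East
  L: turn left, now facing North
  R: turn right, now facing East
  F3: move forward 3, now at (x=8, y=13)
  F1: move forward 1, now at (x=9, y=13)
  L: turn left, now facing North
Final: (x=9, y=13), facing North

Answer: Final position: (x=9, y=13), facing North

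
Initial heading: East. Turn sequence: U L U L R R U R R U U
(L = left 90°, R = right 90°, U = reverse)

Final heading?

Answer: Final heading: East

Derivation:
Start: East
  U (U-turn (180°)) -> West
  L (left (90° counter-clockwise)) -> South
  U (U-turn (180°)) -> North
  L (left (90° counter-clockwise)) -> West
  R (right (90° clockwise)) -> North
  R (right (90° clockwise)) -> East
  U (U-turn (180°)) -> West
  R (right (90° clockwise)) -> North
  R (right (90° clockwise)) -> East
  U (U-turn (180°)) -> West
  U (U-turn (180°)) -> East
Final: East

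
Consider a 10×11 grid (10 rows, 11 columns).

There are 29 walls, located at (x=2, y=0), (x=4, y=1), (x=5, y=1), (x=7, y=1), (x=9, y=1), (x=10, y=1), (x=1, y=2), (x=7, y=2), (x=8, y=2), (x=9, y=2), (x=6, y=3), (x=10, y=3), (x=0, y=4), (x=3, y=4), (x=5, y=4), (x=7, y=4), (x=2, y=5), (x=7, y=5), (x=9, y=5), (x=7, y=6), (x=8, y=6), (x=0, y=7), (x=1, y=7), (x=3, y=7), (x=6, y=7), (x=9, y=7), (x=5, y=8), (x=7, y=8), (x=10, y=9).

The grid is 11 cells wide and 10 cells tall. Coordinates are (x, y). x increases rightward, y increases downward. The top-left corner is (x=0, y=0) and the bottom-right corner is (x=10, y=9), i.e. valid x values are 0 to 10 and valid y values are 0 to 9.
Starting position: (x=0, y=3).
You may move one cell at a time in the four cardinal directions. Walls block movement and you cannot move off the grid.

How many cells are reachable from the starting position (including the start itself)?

BFS flood-fill from (x=0, y=3):
  Distance 0: (x=0, y=3)
  Distance 1: (x=0, y=2), (x=1, y=3)
  Distance 2: (x=0, y=1), (x=2, y=3), (x=1, y=4)
  Distance 3: (x=0, y=0), (x=1, y=1), (x=2, y=2), (x=3, y=3), (x=2, y=4), (x=1, y=5)
  Distance 4: (x=1, y=0), (x=2, y=1), (x=3, y=2), (x=4, y=3), (x=0, y=5), (x=1, y=6)
  Distance 5: (x=3, y=1), (x=4, y=2), (x=5, y=3), (x=4, y=4), (x=0, y=6), (x=2, y=6)
  Distance 6: (x=3, y=0), (x=5, y=2), (x=4, y=5), (x=3, y=6), (x=2, y=7)
  Distance 7: (x=4, y=0), (x=6, y=2), (x=3, y=5), (x=5, y=5), (x=4, y=6), (x=2, y=8)
  Distance 8: (x=5, y=0), (x=6, y=1), (x=6, y=5), (x=5, y=6), (x=4, y=7), (x=1, y=8), (x=3, y=8), (x=2, y=9)
  Distance 9: (x=6, y=0), (x=6, y=4), (x=6, y=6), (x=5, y=7), (x=0, y=8), (x=4, y=8), (x=1, y=9), (x=3, y=9)
  Distance 10: (x=7, y=0), (x=0, y=9), (x=4, y=9)
  Distance 11: (x=8, y=0), (x=5, y=9)
  Distance 12: (x=9, y=0), (x=8, y=1), (x=6, y=9)
  Distance 13: (x=10, y=0), (x=6, y=8), (x=7, y=9)
  Distance 14: (x=8, y=9)
  Distance 15: (x=8, y=8), (x=9, y=9)
  Distance 16: (x=8, y=7), (x=9, y=8)
  Distance 17: (x=7, y=7), (x=10, y=8)
  Distance 18: (x=10, y=7)
  Distance 19: (x=10, y=6)
  Distance 20: (x=10, y=5), (x=9, y=6)
  Distance 21: (x=10, y=4)
  Distance 22: (x=9, y=4)
  Distance 23: (x=9, y=3), (x=8, y=4)
  Distance 24: (x=8, y=3), (x=8, y=5)
  Distance 25: (x=7, y=3)
Total reachable: 80 (grid has 81 open cells total)

Answer: Reachable cells: 80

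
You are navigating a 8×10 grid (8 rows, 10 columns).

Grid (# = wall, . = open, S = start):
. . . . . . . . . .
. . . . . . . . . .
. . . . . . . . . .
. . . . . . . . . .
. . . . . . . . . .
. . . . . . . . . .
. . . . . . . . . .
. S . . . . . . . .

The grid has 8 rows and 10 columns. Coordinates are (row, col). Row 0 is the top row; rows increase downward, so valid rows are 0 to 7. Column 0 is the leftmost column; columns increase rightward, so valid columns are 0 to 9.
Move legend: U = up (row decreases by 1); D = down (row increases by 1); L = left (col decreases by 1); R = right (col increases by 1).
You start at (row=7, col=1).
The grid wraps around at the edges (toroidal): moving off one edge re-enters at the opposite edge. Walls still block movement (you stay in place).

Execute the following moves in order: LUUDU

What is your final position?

Start: (row=7, col=1)
  L (left): (row=7, col=1) -> (row=7, col=0)
  U (up): (row=7, col=0) -> (row=6, col=0)
  U (up): (row=6, col=0) -> (row=5, col=0)
  D (down): (row=5, col=0) -> (row=6, col=0)
  U (up): (row=6, col=0) -> (row=5, col=0)
Final: (row=5, col=0)

Answer: Final position: (row=5, col=0)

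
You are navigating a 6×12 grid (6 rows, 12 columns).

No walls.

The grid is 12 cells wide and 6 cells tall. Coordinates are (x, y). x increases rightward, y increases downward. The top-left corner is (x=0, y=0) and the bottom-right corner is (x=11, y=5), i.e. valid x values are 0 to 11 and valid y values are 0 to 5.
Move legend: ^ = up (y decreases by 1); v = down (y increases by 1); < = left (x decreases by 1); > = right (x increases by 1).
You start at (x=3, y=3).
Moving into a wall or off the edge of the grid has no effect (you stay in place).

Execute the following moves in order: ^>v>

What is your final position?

Answer: Final position: (x=5, y=3)

Derivation:
Start: (x=3, y=3)
  ^ (up): (x=3, y=3) -> (x=3, y=2)
  > (right): (x=3, y=2) -> (x=4, y=2)
  v (down): (x=4, y=2) -> (x=4, y=3)
  > (right): (x=4, y=3) -> (x=5, y=3)
Final: (x=5, y=3)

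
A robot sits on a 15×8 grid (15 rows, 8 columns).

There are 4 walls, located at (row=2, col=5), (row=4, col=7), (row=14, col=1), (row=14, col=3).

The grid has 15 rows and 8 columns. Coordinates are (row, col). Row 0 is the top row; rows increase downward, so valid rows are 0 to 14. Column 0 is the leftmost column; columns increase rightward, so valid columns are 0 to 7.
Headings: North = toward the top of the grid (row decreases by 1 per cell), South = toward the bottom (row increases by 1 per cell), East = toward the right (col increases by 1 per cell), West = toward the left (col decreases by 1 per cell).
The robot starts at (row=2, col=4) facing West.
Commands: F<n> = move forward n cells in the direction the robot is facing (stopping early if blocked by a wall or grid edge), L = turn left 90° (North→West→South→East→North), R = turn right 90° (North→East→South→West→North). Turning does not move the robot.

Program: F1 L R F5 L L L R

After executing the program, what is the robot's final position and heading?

Start: (row=2, col=4), facing West
  F1: move forward 1, now at (row=2, col=3)
  L: turn left, now facing South
  R: turn right, now facing West
  F5: move forward 3/5 (blocked), now at (row=2, col=0)
  L: turn left, now facing South
  L: turn left, now facing East
  L: turn left, now facing North
  R: turn right, now facing East
Final: (row=2, col=0), facing East

Answer: Final position: (row=2, col=0), facing East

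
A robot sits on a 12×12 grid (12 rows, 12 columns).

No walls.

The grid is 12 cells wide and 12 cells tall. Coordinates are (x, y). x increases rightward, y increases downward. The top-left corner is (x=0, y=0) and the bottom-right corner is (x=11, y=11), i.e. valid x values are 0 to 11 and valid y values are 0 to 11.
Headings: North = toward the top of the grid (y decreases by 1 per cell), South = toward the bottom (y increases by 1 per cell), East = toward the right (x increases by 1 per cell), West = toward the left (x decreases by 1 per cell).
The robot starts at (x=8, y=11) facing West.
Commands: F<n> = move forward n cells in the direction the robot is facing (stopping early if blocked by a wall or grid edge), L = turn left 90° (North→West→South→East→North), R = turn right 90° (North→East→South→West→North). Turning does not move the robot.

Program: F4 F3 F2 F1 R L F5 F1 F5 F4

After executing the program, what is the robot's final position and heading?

Start: (x=8, y=11), facing West
  F4: move forward 4, now at (x=4, y=11)
  F3: move forward 3, now at (x=1, y=11)
  F2: move forward 1/2 (blocked), now at (x=0, y=11)
  F1: move forward 0/1 (blocked), now at (x=0, y=11)
  R: turn right, now facing North
  L: turn left, now facing West
  F5: move forward 0/5 (blocked), now at (x=0, y=11)
  F1: move forward 0/1 (blocked), now at (x=0, y=11)
  F5: move forward 0/5 (blocked), now at (x=0, y=11)
  F4: move forward 0/4 (blocked), now at (x=0, y=11)
Final: (x=0, y=11), facing West

Answer: Final position: (x=0, y=11), facing West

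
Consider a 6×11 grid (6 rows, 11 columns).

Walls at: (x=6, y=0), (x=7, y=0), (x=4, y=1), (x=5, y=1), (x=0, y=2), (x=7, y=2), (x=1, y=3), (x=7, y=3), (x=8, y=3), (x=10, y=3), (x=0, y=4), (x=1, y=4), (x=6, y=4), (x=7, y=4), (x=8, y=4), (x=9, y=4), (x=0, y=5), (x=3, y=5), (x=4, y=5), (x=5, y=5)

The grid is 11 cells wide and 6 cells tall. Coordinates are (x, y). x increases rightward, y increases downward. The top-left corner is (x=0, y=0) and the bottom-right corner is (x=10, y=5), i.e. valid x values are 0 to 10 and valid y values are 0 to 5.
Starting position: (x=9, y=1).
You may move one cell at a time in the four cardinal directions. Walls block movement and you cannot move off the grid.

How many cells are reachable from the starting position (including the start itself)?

BFS flood-fill from (x=9, y=1):
  Distance 0: (x=9, y=1)
  Distance 1: (x=9, y=0), (x=8, y=1), (x=10, y=1), (x=9, y=2)
  Distance 2: (x=8, y=0), (x=10, y=0), (x=7, y=1), (x=8, y=2), (x=10, y=2), (x=9, y=3)
  Distance 3: (x=6, y=1)
  Distance 4: (x=6, y=2)
  Distance 5: (x=5, y=2), (x=6, y=3)
  Distance 6: (x=4, y=2), (x=5, y=3)
  Distance 7: (x=3, y=2), (x=4, y=3), (x=5, y=4)
  Distance 8: (x=3, y=1), (x=2, y=2), (x=3, y=3), (x=4, y=4)
  Distance 9: (x=3, y=0), (x=2, y=1), (x=1, y=2), (x=2, y=3), (x=3, y=4)
  Distance 10: (x=2, y=0), (x=4, y=0), (x=1, y=1), (x=2, y=4)
  Distance 11: (x=1, y=0), (x=5, y=0), (x=0, y=1), (x=2, y=5)
  Distance 12: (x=0, y=0), (x=1, y=5)
Total reachable: 39 (grid has 46 open cells total)

Answer: Reachable cells: 39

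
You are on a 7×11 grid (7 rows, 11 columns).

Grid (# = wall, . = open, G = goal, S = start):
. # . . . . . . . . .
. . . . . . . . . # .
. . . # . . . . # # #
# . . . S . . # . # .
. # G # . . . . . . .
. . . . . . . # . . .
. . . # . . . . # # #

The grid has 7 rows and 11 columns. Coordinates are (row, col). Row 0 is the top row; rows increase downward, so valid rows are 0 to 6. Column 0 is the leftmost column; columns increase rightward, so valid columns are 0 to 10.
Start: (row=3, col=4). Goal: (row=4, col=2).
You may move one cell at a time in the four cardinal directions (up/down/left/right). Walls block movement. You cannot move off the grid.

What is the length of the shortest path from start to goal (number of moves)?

BFS from (row=3, col=4) until reaching (row=4, col=2):
  Distance 0: (row=3, col=4)
  Distance 1: (row=2, col=4), (row=3, col=3), (row=3, col=5), (row=4, col=4)
  Distance 2: (row=1, col=4), (row=2, col=5), (row=3, col=2), (row=3, col=6), (row=4, col=5), (row=5, col=4)
  Distance 3: (row=0, col=4), (row=1, col=3), (row=1, col=5), (row=2, col=2), (row=2, col=6), (row=3, col=1), (row=4, col=2), (row=4, col=6), (row=5, col=3), (row=5, col=5), (row=6, col=4)  <- goal reached here
One shortest path (3 moves): (row=3, col=4) -> (row=3, col=3) -> (row=3, col=2) -> (row=4, col=2)

Answer: Shortest path length: 3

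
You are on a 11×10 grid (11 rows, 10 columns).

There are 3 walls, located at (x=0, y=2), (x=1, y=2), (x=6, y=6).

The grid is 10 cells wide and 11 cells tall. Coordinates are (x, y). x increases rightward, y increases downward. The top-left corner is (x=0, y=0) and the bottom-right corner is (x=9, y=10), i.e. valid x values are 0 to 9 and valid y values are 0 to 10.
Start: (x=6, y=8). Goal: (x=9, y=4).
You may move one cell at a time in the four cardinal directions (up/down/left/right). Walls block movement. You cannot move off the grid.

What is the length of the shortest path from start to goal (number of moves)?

BFS from (x=6, y=8) until reaching (x=9, y=4):
  Distance 0: (x=6, y=8)
  Distance 1: (x=6, y=7), (x=5, y=8), (x=7, y=8), (x=6, y=9)
  Distance 2: (x=5, y=7), (x=7, y=7), (x=4, y=8), (x=8, y=8), (x=5, y=9), (x=7, y=9), (x=6, y=10)
  Distance 3: (x=5, y=6), (x=7, y=6), (x=4, y=7), (x=8, y=7), (x=3, y=8), (x=9, y=8), (x=4, y=9), (x=8, y=9), (x=5, y=10), (x=7, y=10)
  Distance 4: (x=5, y=5), (x=7, y=5), (x=4, y=6), (x=8, y=6), (x=3, y=7), (x=9, y=7), (x=2, y=8), (x=3, y=9), (x=9, y=9), (x=4, y=10), (x=8, y=10)
  Distance 5: (x=5, y=4), (x=7, y=4), (x=4, y=5), (x=6, y=5), (x=8, y=5), (x=3, y=6), (x=9, y=6), (x=2, y=7), (x=1, y=8), (x=2, y=9), (x=3, y=10), (x=9, y=10)
  Distance 6: (x=5, y=3), (x=7, y=3), (x=4, y=4), (x=6, y=4), (x=8, y=4), (x=3, y=5), (x=9, y=5), (x=2, y=6), (x=1, y=7), (x=0, y=8), (x=1, y=9), (x=2, y=10)
  Distance 7: (x=5, y=2), (x=7, y=2), (x=4, y=3), (x=6, y=3), (x=8, y=3), (x=3, y=4), (x=9, y=4), (x=2, y=5), (x=1, y=6), (x=0, y=7), (x=0, y=9), (x=1, y=10)  <- goal reached here
One shortest path (7 moves): (x=6, y=8) -> (x=7, y=8) -> (x=8, y=8) -> (x=9, y=8) -> (x=9, y=7) -> (x=9, y=6) -> (x=9, y=5) -> (x=9, y=4)

Answer: Shortest path length: 7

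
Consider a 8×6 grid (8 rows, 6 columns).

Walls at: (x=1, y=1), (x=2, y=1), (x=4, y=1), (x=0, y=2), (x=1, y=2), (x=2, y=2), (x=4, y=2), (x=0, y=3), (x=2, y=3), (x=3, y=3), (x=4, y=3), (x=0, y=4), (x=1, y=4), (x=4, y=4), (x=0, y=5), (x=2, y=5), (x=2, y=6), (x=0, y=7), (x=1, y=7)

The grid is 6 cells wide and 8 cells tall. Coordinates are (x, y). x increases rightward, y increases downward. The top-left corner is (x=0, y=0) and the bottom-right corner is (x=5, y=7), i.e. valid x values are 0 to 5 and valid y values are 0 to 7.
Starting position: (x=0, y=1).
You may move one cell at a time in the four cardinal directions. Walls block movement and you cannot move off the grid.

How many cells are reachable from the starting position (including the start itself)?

BFS flood-fill from (x=0, y=1):
  Distance 0: (x=0, y=1)
  Distance 1: (x=0, y=0)
  Distance 2: (x=1, y=0)
  Distance 3: (x=2, y=0)
  Distance 4: (x=3, y=0)
  Distance 5: (x=4, y=0), (x=3, y=1)
  Distance 6: (x=5, y=0), (x=3, y=2)
  Distance 7: (x=5, y=1)
  Distance 8: (x=5, y=2)
  Distance 9: (x=5, y=3)
  Distance 10: (x=5, y=4)
  Distance 11: (x=5, y=5)
  Distance 12: (x=4, y=5), (x=5, y=6)
  Distance 13: (x=3, y=5), (x=4, y=6), (x=5, y=7)
  Distance 14: (x=3, y=4), (x=3, y=6), (x=4, y=7)
  Distance 15: (x=2, y=4), (x=3, y=7)
  Distance 16: (x=2, y=7)
Total reachable: 25 (grid has 29 open cells total)

Answer: Reachable cells: 25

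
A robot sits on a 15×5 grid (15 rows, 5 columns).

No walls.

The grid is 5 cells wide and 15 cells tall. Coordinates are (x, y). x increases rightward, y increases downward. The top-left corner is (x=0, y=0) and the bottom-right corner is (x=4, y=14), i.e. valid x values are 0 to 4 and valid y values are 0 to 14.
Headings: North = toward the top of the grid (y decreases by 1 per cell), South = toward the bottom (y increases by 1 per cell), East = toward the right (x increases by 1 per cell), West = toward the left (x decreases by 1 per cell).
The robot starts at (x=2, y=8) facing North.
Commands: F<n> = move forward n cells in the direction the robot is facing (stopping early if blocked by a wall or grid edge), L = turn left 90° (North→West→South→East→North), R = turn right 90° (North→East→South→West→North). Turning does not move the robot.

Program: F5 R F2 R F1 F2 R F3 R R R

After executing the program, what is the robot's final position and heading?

Start: (x=2, y=8), facing North
  F5: move forward 5, now at (x=2, y=3)
  R: turn right, now facing East
  F2: move forward 2, now at (x=4, y=3)
  R: turn right, now facing South
  F1: move forward 1, now at (x=4, y=4)
  F2: move forward 2, now at (x=4, y=6)
  R: turn right, now facing West
  F3: move forward 3, now at (x=1, y=6)
  R: turn right, now facing North
  R: turn right, now facing East
  R: turn right, now facing South
Final: (x=1, y=6), facing South

Answer: Final position: (x=1, y=6), facing South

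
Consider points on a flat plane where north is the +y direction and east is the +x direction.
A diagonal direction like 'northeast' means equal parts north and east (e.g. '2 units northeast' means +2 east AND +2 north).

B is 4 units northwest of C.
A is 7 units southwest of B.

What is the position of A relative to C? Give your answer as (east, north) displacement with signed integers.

Answer: A is at (east=-11, north=-3) relative to C.

Derivation:
Place C at the origin (east=0, north=0).
  B is 4 units northwest of C: delta (east=-4, north=+4); B at (east=-4, north=4).
  A is 7 units southwest of B: delta (east=-7, north=-7); A at (east=-11, north=-3).
Therefore A relative to C: (east=-11, north=-3).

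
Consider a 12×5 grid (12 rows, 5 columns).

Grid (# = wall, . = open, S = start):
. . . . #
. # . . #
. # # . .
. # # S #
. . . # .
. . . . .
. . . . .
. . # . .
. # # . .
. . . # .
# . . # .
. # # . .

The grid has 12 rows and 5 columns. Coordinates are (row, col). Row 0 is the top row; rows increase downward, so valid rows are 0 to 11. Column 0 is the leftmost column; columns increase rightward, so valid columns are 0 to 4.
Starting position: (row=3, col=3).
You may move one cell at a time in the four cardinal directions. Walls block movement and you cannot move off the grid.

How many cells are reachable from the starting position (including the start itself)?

BFS flood-fill from (row=3, col=3):
  Distance 0: (row=3, col=3)
  Distance 1: (row=2, col=3)
  Distance 2: (row=1, col=3), (row=2, col=4)
  Distance 3: (row=0, col=3), (row=1, col=2)
  Distance 4: (row=0, col=2)
  Distance 5: (row=0, col=1)
  Distance 6: (row=0, col=0)
  Distance 7: (row=1, col=0)
  Distance 8: (row=2, col=0)
  Distance 9: (row=3, col=0)
  Distance 10: (row=4, col=0)
  Distance 11: (row=4, col=1), (row=5, col=0)
  Distance 12: (row=4, col=2), (row=5, col=1), (row=6, col=0)
  Distance 13: (row=5, col=2), (row=6, col=1), (row=7, col=0)
  Distance 14: (row=5, col=3), (row=6, col=2), (row=7, col=1), (row=8, col=0)
  Distance 15: (row=5, col=4), (row=6, col=3), (row=9, col=0)
  Distance 16: (row=4, col=4), (row=6, col=4), (row=7, col=3), (row=9, col=1)
  Distance 17: (row=7, col=4), (row=8, col=3), (row=9, col=2), (row=10, col=1)
  Distance 18: (row=8, col=4), (row=10, col=2)
  Distance 19: (row=9, col=4)
  Distance 20: (row=10, col=4)
  Distance 21: (row=11, col=4)
  Distance 22: (row=11, col=3)
Total reachable: 42 (grid has 43 open cells total)

Answer: Reachable cells: 42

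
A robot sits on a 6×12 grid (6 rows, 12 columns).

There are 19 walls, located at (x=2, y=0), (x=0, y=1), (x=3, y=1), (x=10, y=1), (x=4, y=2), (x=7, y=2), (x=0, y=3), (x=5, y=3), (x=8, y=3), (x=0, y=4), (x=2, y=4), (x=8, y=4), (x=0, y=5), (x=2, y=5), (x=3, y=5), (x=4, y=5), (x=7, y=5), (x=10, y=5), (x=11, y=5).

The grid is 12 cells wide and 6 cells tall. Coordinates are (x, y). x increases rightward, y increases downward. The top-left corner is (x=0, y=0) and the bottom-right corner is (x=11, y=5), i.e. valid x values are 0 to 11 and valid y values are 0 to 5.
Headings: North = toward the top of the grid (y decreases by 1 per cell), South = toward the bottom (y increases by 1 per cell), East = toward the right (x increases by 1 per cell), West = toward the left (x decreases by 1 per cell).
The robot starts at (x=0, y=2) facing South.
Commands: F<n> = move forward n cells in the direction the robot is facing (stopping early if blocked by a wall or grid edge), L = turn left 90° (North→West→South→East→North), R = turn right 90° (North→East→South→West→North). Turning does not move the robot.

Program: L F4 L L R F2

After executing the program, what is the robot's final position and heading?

Start: (x=0, y=2), facing South
  L: turn left, now facing East
  F4: move forward 3/4 (blocked), now at (x=3, y=2)
  L: turn left, now facing North
  L: turn left, now facing West
  R: turn right, now facing North
  F2: move forward 0/2 (blocked), now at (x=3, y=2)
Final: (x=3, y=2), facing North

Answer: Final position: (x=3, y=2), facing North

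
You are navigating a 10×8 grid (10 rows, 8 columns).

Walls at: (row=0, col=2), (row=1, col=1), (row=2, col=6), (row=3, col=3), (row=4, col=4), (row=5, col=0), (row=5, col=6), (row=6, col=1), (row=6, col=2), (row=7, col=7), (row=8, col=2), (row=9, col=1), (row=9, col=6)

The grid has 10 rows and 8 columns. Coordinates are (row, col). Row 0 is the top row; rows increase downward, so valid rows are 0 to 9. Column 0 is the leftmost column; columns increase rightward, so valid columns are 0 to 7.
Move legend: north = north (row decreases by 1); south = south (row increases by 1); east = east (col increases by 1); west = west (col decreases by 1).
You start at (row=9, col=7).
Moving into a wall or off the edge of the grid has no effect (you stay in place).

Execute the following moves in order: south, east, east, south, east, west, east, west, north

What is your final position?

Answer: Final position: (row=8, col=7)

Derivation:
Start: (row=9, col=7)
  south (south): blocked, stay at (row=9, col=7)
  east (east): blocked, stay at (row=9, col=7)
  east (east): blocked, stay at (row=9, col=7)
  south (south): blocked, stay at (row=9, col=7)
  east (east): blocked, stay at (row=9, col=7)
  west (west): blocked, stay at (row=9, col=7)
  east (east): blocked, stay at (row=9, col=7)
  west (west): blocked, stay at (row=9, col=7)
  north (north): (row=9, col=7) -> (row=8, col=7)
Final: (row=8, col=7)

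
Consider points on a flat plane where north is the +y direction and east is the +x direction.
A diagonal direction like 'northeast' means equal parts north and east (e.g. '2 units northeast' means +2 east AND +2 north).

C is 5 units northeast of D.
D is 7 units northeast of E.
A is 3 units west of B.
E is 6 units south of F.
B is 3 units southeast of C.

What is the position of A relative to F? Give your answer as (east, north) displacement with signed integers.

Answer: A is at (east=12, north=3) relative to F.

Derivation:
Place F at the origin (east=0, north=0).
  E is 6 units south of F: delta (east=+0, north=-6); E at (east=0, north=-6).
  D is 7 units northeast of E: delta (east=+7, north=+7); D at (east=7, north=1).
  C is 5 units northeast of D: delta (east=+5, north=+5); C at (east=12, north=6).
  B is 3 units southeast of C: delta (east=+3, north=-3); B at (east=15, north=3).
  A is 3 units west of B: delta (east=-3, north=+0); A at (east=12, north=3).
Therefore A relative to F: (east=12, north=3).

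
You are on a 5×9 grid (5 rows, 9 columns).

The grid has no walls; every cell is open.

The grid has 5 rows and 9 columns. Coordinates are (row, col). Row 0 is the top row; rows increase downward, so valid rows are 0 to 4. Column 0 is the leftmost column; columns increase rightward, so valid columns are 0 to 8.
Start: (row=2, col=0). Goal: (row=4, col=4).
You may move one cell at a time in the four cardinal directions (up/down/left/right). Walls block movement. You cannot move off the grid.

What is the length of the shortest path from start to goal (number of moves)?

Answer: Shortest path length: 6

Derivation:
BFS from (row=2, col=0) until reaching (row=4, col=4):
  Distance 0: (row=2, col=0)
  Distance 1: (row=1, col=0), (row=2, col=1), (row=3, col=0)
  Distance 2: (row=0, col=0), (row=1, col=1), (row=2, col=2), (row=3, col=1), (row=4, col=0)
  Distance 3: (row=0, col=1), (row=1, col=2), (row=2, col=3), (row=3, col=2), (row=4, col=1)
  Distance 4: (row=0, col=2), (row=1, col=3), (row=2, col=4), (row=3, col=3), (row=4, col=2)
  Distance 5: (row=0, col=3), (row=1, col=4), (row=2, col=5), (row=3, col=4), (row=4, col=3)
  Distance 6: (row=0, col=4), (row=1, col=5), (row=2, col=6), (row=3, col=5), (row=4, col=4)  <- goal reached here
One shortest path (6 moves): (row=2, col=0) -> (row=2, col=1) -> (row=2, col=2) -> (row=2, col=3) -> (row=2, col=4) -> (row=3, col=4) -> (row=4, col=4)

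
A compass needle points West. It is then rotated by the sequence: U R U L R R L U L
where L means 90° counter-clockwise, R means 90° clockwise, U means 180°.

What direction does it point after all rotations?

Start: West
  U (U-turn (180°)) -> East
  R (right (90° clockwise)) -> South
  U (U-turn (180°)) -> North
  L (left (90° counter-clockwise)) -> West
  R (right (90° clockwise)) -> North
  R (right (90° clockwise)) -> East
  L (left (90° counter-clockwise)) -> North
  U (U-turn (180°)) -> South
  L (left (90° counter-clockwise)) -> East
Final: East

Answer: Final heading: East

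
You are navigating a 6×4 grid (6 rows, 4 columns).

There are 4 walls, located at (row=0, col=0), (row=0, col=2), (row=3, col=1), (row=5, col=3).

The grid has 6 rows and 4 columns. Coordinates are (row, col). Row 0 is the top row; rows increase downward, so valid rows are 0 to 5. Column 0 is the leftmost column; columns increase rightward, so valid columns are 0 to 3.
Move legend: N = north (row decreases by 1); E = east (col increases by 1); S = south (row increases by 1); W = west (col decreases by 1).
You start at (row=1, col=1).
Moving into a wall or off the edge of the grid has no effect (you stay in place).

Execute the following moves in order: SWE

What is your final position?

Answer: Final position: (row=2, col=1)

Derivation:
Start: (row=1, col=1)
  S (south): (row=1, col=1) -> (row=2, col=1)
  W (west): (row=2, col=1) -> (row=2, col=0)
  E (east): (row=2, col=0) -> (row=2, col=1)
Final: (row=2, col=1)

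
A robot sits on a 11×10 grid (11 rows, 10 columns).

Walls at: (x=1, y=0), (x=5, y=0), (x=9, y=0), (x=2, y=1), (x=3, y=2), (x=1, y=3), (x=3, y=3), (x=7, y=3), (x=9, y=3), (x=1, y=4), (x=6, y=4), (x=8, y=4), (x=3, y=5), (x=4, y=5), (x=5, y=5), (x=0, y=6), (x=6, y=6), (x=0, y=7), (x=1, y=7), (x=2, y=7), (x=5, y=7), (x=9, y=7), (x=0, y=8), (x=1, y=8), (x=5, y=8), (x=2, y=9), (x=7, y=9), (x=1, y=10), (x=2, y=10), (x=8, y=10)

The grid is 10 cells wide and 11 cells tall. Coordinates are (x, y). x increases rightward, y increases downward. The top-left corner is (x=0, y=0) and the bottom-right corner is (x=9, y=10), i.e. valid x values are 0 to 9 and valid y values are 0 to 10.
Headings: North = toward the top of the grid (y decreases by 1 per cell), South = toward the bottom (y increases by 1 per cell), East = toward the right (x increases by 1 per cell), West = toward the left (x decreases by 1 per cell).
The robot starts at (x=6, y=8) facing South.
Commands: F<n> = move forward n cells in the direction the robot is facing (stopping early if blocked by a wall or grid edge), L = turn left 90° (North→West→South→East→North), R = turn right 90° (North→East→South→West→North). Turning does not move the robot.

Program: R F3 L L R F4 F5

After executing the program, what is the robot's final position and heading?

Answer: Final position: (x=6, y=10), facing South

Derivation:
Start: (x=6, y=8), facing South
  R: turn right, now facing West
  F3: move forward 0/3 (blocked), now at (x=6, y=8)
  L: turn left, now facing South
  L: turn left, now facing East
  R: turn right, now facing South
  F4: move forward 2/4 (blocked), now at (x=6, y=10)
  F5: move forward 0/5 (blocked), now at (x=6, y=10)
Final: (x=6, y=10), facing South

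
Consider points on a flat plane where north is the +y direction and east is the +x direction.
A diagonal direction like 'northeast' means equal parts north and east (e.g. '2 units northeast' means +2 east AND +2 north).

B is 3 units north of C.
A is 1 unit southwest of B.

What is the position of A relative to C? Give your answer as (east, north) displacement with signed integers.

Place C at the origin (east=0, north=0).
  B is 3 units north of C: delta (east=+0, north=+3); B at (east=0, north=3).
  A is 1 unit southwest of B: delta (east=-1, north=-1); A at (east=-1, north=2).
Therefore A relative to C: (east=-1, north=2).

Answer: A is at (east=-1, north=2) relative to C.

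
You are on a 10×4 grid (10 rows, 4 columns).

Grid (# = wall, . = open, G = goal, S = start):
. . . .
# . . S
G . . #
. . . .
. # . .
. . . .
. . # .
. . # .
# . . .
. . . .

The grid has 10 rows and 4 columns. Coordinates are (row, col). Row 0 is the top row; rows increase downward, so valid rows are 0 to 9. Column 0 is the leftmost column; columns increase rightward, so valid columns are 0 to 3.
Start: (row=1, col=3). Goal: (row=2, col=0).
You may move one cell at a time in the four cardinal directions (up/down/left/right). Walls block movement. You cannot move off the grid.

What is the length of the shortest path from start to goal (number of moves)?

Answer: Shortest path length: 4

Derivation:
BFS from (row=1, col=3) until reaching (row=2, col=0):
  Distance 0: (row=1, col=3)
  Distance 1: (row=0, col=3), (row=1, col=2)
  Distance 2: (row=0, col=2), (row=1, col=1), (row=2, col=2)
  Distance 3: (row=0, col=1), (row=2, col=1), (row=3, col=2)
  Distance 4: (row=0, col=0), (row=2, col=0), (row=3, col=1), (row=3, col=3), (row=4, col=2)  <- goal reached here
One shortest path (4 moves): (row=1, col=3) -> (row=1, col=2) -> (row=1, col=1) -> (row=2, col=1) -> (row=2, col=0)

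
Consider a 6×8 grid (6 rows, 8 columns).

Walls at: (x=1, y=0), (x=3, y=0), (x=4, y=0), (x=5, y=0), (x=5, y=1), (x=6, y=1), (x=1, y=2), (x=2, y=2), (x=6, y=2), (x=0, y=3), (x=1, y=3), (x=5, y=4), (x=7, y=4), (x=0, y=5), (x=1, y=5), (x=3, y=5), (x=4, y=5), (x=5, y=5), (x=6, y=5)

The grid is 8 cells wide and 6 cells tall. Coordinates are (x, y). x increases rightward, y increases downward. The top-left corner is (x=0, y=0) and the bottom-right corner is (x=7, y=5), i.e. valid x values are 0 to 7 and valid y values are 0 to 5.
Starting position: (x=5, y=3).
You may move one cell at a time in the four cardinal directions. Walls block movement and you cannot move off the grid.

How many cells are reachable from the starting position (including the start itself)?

Answer: Reachable cells: 28

Derivation:
BFS flood-fill from (x=5, y=3):
  Distance 0: (x=5, y=3)
  Distance 1: (x=5, y=2), (x=4, y=3), (x=6, y=3)
  Distance 2: (x=4, y=2), (x=3, y=3), (x=7, y=3), (x=4, y=4), (x=6, y=4)
  Distance 3: (x=4, y=1), (x=3, y=2), (x=7, y=2), (x=2, y=3), (x=3, y=4)
  Distance 4: (x=3, y=1), (x=7, y=1), (x=2, y=4)
  Distance 5: (x=7, y=0), (x=2, y=1), (x=1, y=4), (x=2, y=5)
  Distance 6: (x=2, y=0), (x=6, y=0), (x=1, y=1), (x=0, y=4)
  Distance 7: (x=0, y=1)
  Distance 8: (x=0, y=0), (x=0, y=2)
Total reachable: 28 (grid has 29 open cells total)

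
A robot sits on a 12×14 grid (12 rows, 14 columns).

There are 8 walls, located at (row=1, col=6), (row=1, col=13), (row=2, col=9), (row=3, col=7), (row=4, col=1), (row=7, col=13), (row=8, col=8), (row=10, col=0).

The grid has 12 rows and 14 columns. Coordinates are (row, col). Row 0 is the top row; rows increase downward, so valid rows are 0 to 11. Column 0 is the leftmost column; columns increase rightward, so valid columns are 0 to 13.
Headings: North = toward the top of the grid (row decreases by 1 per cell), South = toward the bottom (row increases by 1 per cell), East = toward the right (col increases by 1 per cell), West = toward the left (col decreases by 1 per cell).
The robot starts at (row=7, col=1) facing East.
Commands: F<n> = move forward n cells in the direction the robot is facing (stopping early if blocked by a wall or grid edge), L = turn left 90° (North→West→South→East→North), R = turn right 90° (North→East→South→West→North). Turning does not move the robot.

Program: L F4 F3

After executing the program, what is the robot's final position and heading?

Answer: Final position: (row=5, col=1), facing North

Derivation:
Start: (row=7, col=1), facing East
  L: turn left, now facing North
  F4: move forward 2/4 (blocked), now at (row=5, col=1)
  F3: move forward 0/3 (blocked), now at (row=5, col=1)
Final: (row=5, col=1), facing North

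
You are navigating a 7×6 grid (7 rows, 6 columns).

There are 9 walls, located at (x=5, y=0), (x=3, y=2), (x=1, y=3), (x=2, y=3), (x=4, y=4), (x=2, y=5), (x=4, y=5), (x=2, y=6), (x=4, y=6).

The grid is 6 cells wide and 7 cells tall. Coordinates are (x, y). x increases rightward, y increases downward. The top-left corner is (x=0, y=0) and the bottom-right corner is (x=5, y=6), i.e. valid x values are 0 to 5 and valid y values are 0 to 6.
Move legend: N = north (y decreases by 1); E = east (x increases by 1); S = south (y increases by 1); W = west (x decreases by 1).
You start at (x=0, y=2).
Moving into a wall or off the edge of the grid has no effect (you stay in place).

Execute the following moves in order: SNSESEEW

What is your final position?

Answer: Final position: (x=1, y=4)

Derivation:
Start: (x=0, y=2)
  S (south): (x=0, y=2) -> (x=0, y=3)
  N (north): (x=0, y=3) -> (x=0, y=2)
  S (south): (x=0, y=2) -> (x=0, y=3)
  E (east): blocked, stay at (x=0, y=3)
  S (south): (x=0, y=3) -> (x=0, y=4)
  E (east): (x=0, y=4) -> (x=1, y=4)
  E (east): (x=1, y=4) -> (x=2, y=4)
  W (west): (x=2, y=4) -> (x=1, y=4)
Final: (x=1, y=4)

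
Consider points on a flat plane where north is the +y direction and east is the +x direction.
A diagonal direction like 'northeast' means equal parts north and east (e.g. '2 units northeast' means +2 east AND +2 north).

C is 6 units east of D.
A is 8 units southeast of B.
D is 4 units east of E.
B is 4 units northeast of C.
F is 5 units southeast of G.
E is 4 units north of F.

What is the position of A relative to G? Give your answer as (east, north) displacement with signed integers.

Place G at the origin (east=0, north=0).
  F is 5 units southeast of G: delta (east=+5, north=-5); F at (east=5, north=-5).
  E is 4 units north of F: delta (east=+0, north=+4); E at (east=5, north=-1).
  D is 4 units east of E: delta (east=+4, north=+0); D at (east=9, north=-1).
  C is 6 units east of D: delta (east=+6, north=+0); C at (east=15, north=-1).
  B is 4 units northeast of C: delta (east=+4, north=+4); B at (east=19, north=3).
  A is 8 units southeast of B: delta (east=+8, north=-8); A at (east=27, north=-5).
Therefore A relative to G: (east=27, north=-5).

Answer: A is at (east=27, north=-5) relative to G.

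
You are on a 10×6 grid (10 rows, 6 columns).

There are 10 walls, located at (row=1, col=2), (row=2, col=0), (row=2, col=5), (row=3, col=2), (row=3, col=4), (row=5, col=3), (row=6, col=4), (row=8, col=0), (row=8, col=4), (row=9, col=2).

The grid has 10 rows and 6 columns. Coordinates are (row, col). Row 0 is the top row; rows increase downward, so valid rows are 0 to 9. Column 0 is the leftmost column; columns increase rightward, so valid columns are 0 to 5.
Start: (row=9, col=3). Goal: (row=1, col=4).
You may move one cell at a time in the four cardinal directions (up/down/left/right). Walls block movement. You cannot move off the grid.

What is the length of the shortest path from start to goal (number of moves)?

BFS from (row=9, col=3) until reaching (row=1, col=4):
  Distance 0: (row=9, col=3)
  Distance 1: (row=8, col=3), (row=9, col=4)
  Distance 2: (row=7, col=3), (row=8, col=2), (row=9, col=5)
  Distance 3: (row=6, col=3), (row=7, col=2), (row=7, col=4), (row=8, col=1), (row=8, col=5)
  Distance 4: (row=6, col=2), (row=7, col=1), (row=7, col=5), (row=9, col=1)
  Distance 5: (row=5, col=2), (row=6, col=1), (row=6, col=5), (row=7, col=0), (row=9, col=0)
  Distance 6: (row=4, col=2), (row=5, col=1), (row=5, col=5), (row=6, col=0)
  Distance 7: (row=4, col=1), (row=4, col=3), (row=4, col=5), (row=5, col=0), (row=5, col=4)
  Distance 8: (row=3, col=1), (row=3, col=3), (row=3, col=5), (row=4, col=0), (row=4, col=4)
  Distance 9: (row=2, col=1), (row=2, col=3), (row=3, col=0)
  Distance 10: (row=1, col=1), (row=1, col=3), (row=2, col=2), (row=2, col=4)
  Distance 11: (row=0, col=1), (row=0, col=3), (row=1, col=0), (row=1, col=4)  <- goal reached here
One shortest path (11 moves): (row=9, col=3) -> (row=8, col=3) -> (row=8, col=2) -> (row=7, col=2) -> (row=6, col=2) -> (row=5, col=2) -> (row=4, col=2) -> (row=4, col=3) -> (row=3, col=3) -> (row=2, col=3) -> (row=2, col=4) -> (row=1, col=4)

Answer: Shortest path length: 11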